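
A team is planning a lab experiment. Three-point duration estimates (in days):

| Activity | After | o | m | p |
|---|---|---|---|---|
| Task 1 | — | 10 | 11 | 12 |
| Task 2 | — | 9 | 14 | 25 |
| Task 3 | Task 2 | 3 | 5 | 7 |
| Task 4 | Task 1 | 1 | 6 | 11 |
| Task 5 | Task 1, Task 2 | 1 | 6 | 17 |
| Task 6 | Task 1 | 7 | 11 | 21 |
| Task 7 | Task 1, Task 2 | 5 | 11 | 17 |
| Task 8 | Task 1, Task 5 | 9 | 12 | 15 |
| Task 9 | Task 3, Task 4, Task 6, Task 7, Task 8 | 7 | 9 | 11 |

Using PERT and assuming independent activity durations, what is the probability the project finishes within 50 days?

0.962

te_Task 1 = (10 + 4·11 + 12)/6 = 66/6 = 11; σ²_Task 1 = ((12−10)/6)² = 0.111
te_Task 2 = (9 + 4·14 + 25)/6 = 90/6 = 15; σ²_Task 2 = ((25−9)/6)² = 7.111
te_Task 3 = (3 + 4·5 + 7)/6 = 30/6 = 5; σ²_Task 3 = ((7−3)/6)² = 0.444
te_Task 4 = (1 + 4·6 + 11)/6 = 36/6 = 6; σ²_Task 4 = ((11−1)/6)² = 2.778
te_Task 5 = (1 + 4·6 + 17)/6 = 42/6 = 7; σ²_Task 5 = ((17−1)/6)² = 7.111
te_Task 6 = (7 + 4·11 + 21)/6 = 72/6 = 12; σ²_Task 6 = ((21−7)/6)² = 5.444
te_Task 7 = (5 + 4·11 + 17)/6 = 66/6 = 11; σ²_Task 7 = ((17−5)/6)² = 4.000
te_Task 8 = (9 + 4·12 + 15)/6 = 72/6 = 12; σ²_Task 8 = ((15−9)/6)² = 1.000
te_Task 9 = (7 + 4·9 + 11)/6 = 54/6 = 9; σ²_Task 9 = ((11−7)/6)² = 0.444

Forward pass:
ES_Task 1 = 0; EF_Task 1 = 11
ES_Task 2 = 0; EF_Task 2 = 15
ES_Task 3 = 15; EF_Task 3 = 15+5 = 20
ES_Task 4 = 11; EF_Task 4 = 11+6 = 17
ES_Task 5 = max(EF_Task 1=11, EF_Task 2=15) = 15; EF_Task 5 = 15+7 = 22
ES_Task 6 = 11; EF_Task 6 = 11+12 = 23
ES_Task 7 = max(EF_Task 1=11, EF_Task 2=15) = 15; EF_Task 7 = 15+11 = 26
ES_Task 8 = max(EF_Task 1=11, EF_Task 5=22) = 22; EF_Task 8 = 22+12 = 34
ES_Task 9 = max(EF_Task 3=20, EF_Task 4=17, EF_Task 6=23, EF_Task 7=26, EF_Task 8=34) = 34; EF_Task 9 = 34+9 = 43
Expected project duration μ = 43 days. Critical path: Task 2 → Task 5 → Task 8 → Task 9.

Variance along critical path = 7.111 + 7.111 + 1.000 + 0.444 = 15.667; σ = √15.667 = 3.958 days.
Z = (50 − 43) / 3.958 = 1.769
P(T ≤ 50) = Φ(1.769) ≈ 0.962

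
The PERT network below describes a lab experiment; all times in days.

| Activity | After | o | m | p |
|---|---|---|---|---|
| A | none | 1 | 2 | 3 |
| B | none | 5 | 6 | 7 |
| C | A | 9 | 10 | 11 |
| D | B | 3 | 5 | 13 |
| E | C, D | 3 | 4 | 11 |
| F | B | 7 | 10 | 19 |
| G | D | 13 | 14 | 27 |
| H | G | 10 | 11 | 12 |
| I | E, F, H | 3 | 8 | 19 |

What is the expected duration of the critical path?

te_A = (1 + 4·2 + 3)/6 = 12/6 = 2
te_B = (5 + 4·6 + 7)/6 = 36/6 = 6
te_C = (9 + 4·10 + 11)/6 = 60/6 = 10
te_D = (3 + 4·5 + 13)/6 = 36/6 = 6
te_E = (3 + 4·4 + 11)/6 = 30/6 = 5
te_F = (7 + 4·10 + 19)/6 = 66/6 = 11
te_G = (13 + 4·14 + 27)/6 = 96/6 = 16
te_H = (10 + 4·11 + 12)/6 = 66/6 = 11
te_I = (3 + 4·8 + 19)/6 = 54/6 = 9

Forward pass:
ES_A = 0; EF_A = 2
ES_B = 0; EF_B = 6
ES_C = 2; EF_C = 2+10 = 12
ES_D = 6; EF_D = 6+6 = 12
ES_E = max(EF_C=12, EF_D=12) = 12; EF_E = 12+5 = 17
ES_F = 6; EF_F = 6+11 = 17
ES_G = 12; EF_G = 12+16 = 28
ES_H = 28; EF_H = 28+11 = 39
ES_I = max(EF_E=17, EF_F=17, EF_H=39) = 39; EF_I = 39+9 = 48
Expected project duration μ = 48 days. Critical path: B → D → G → H → I.

48 days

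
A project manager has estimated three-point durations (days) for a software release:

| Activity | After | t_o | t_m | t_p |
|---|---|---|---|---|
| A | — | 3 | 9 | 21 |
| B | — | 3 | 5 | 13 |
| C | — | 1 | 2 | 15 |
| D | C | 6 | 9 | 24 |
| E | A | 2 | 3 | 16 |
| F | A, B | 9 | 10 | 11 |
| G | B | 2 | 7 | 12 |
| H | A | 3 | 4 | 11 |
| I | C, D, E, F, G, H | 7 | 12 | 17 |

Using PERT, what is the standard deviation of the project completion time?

3.45 days

te_A = (3 + 4·9 + 21)/6 = 60/6 = 10; σ²_A = ((21−3)/6)² = 9.000
te_B = (3 + 4·5 + 13)/6 = 36/6 = 6; σ²_B = ((13−3)/6)² = 2.778
te_C = (1 + 4·2 + 15)/6 = 24/6 = 4; σ²_C = ((15−1)/6)² = 5.444
te_D = (6 + 4·9 + 24)/6 = 66/6 = 11; σ²_D = ((24−6)/6)² = 9.000
te_E = (2 + 4·3 + 16)/6 = 30/6 = 5; σ²_E = ((16−2)/6)² = 5.444
te_F = (9 + 4·10 + 11)/6 = 60/6 = 10; σ²_F = ((11−9)/6)² = 0.111
te_G = (2 + 4·7 + 12)/6 = 42/6 = 7; σ²_G = ((12−2)/6)² = 2.778
te_H = (3 + 4·4 + 11)/6 = 30/6 = 5; σ²_H = ((11−3)/6)² = 1.778
te_I = (7 + 4·12 + 17)/6 = 72/6 = 12; σ²_I = ((17−7)/6)² = 2.778

Forward pass:
ES_A = 0; EF_A = 10
ES_B = 0; EF_B = 6
ES_C = 0; EF_C = 4
ES_D = 4; EF_D = 4+11 = 15
ES_E = 10; EF_E = 10+5 = 15
ES_F = max(EF_A=10, EF_B=6) = 10; EF_F = 10+10 = 20
ES_G = 6; EF_G = 6+7 = 13
ES_H = 10; EF_H = 10+5 = 15
ES_I = max(EF_C=4, EF_D=15, EF_E=15, EF_F=20, EF_G=13, EF_H=15) = 20; EF_I = 20+12 = 32
Expected project duration μ = 32 days. Critical path: A → F → I.

Variance along critical path = 9.000 + 0.111 + 2.778 = 11.889
σ = √11.889 = 3.448 days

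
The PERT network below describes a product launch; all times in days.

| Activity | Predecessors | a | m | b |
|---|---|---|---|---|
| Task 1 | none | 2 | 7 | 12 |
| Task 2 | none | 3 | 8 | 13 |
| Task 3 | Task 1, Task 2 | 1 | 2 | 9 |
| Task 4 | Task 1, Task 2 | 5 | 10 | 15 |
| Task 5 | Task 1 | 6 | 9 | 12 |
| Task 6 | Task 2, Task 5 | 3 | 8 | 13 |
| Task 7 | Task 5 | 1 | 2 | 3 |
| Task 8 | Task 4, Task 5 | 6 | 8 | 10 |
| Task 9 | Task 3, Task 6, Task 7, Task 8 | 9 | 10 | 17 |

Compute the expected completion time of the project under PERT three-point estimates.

37 days

te_Task 1 = (2 + 4·7 + 12)/6 = 42/6 = 7
te_Task 2 = (3 + 4·8 + 13)/6 = 48/6 = 8
te_Task 3 = (1 + 4·2 + 9)/6 = 18/6 = 3
te_Task 4 = (5 + 4·10 + 15)/6 = 60/6 = 10
te_Task 5 = (6 + 4·9 + 12)/6 = 54/6 = 9
te_Task 6 = (3 + 4·8 + 13)/6 = 48/6 = 8
te_Task 7 = (1 + 4·2 + 3)/6 = 12/6 = 2
te_Task 8 = (6 + 4·8 + 10)/6 = 48/6 = 8
te_Task 9 = (9 + 4·10 + 17)/6 = 66/6 = 11

Forward pass:
ES_Task 1 = 0; EF_Task 1 = 7
ES_Task 2 = 0; EF_Task 2 = 8
ES_Task 3 = max(EF_Task 1=7, EF_Task 2=8) = 8; EF_Task 3 = 8+3 = 11
ES_Task 4 = max(EF_Task 1=7, EF_Task 2=8) = 8; EF_Task 4 = 8+10 = 18
ES_Task 5 = 7; EF_Task 5 = 7+9 = 16
ES_Task 6 = max(EF_Task 2=8, EF_Task 5=16) = 16; EF_Task 6 = 16+8 = 24
ES_Task 7 = 16; EF_Task 7 = 16+2 = 18
ES_Task 8 = max(EF_Task 4=18, EF_Task 5=16) = 18; EF_Task 8 = 18+8 = 26
ES_Task 9 = max(EF_Task 3=11, EF_Task 6=24, EF_Task 7=18, EF_Task 8=26) = 26; EF_Task 9 = 26+11 = 37
Expected project duration μ = 37 days. Critical path: Task 2 → Task 4 → Task 8 → Task 9.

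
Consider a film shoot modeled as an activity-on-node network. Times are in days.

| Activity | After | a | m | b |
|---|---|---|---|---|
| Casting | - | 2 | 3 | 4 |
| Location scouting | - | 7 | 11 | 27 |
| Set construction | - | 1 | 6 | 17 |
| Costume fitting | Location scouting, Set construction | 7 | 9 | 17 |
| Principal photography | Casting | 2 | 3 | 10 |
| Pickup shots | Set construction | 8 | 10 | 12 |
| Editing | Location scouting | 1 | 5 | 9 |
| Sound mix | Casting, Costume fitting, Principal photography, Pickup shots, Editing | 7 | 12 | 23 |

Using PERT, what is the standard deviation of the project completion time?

4.58 days

te_Casting = (2 + 4·3 + 4)/6 = 18/6 = 3; σ²_Casting = ((4−2)/6)² = 0.111
te_Location scouting = (7 + 4·11 + 27)/6 = 78/6 = 13; σ²_Location scouting = ((27−7)/6)² = 11.111
te_Set construction = (1 + 4·6 + 17)/6 = 42/6 = 7; σ²_Set construction = ((17−1)/6)² = 7.111
te_Costume fitting = (7 + 4·9 + 17)/6 = 60/6 = 10; σ²_Costume fitting = ((17−7)/6)² = 2.778
te_Principal photography = (2 + 4·3 + 10)/6 = 24/6 = 4; σ²_Principal photography = ((10−2)/6)² = 1.778
te_Pickup shots = (8 + 4·10 + 12)/6 = 60/6 = 10; σ²_Pickup shots = ((12−8)/6)² = 0.444
te_Editing = (1 + 4·5 + 9)/6 = 30/6 = 5; σ²_Editing = ((9−1)/6)² = 1.778
te_Sound mix = (7 + 4·12 + 23)/6 = 78/6 = 13; σ²_Sound mix = ((23−7)/6)² = 7.111

Forward pass:
ES_Casting = 0; EF_Casting = 3
ES_Location scouting = 0; EF_Location scouting = 13
ES_Set construction = 0; EF_Set construction = 7
ES_Costume fitting = max(EF_Location scouting=13, EF_Set construction=7) = 13; EF_Costume fitting = 13+10 = 23
ES_Principal photography = 3; EF_Principal photography = 3+4 = 7
ES_Pickup shots = 7; EF_Pickup shots = 7+10 = 17
ES_Editing = 13; EF_Editing = 13+5 = 18
ES_Sound mix = max(EF_Casting=3, EF_Costume fitting=23, EF_Principal photography=7, EF_Pickup shots=17, EF_Editing=18) = 23; EF_Sound mix = 23+13 = 36
Expected project duration μ = 36 days. Critical path: Location scouting → Costume fitting → Sound mix.

Variance along critical path = 11.111 + 2.778 + 7.111 = 21.000
σ = √21.000 = 4.583 days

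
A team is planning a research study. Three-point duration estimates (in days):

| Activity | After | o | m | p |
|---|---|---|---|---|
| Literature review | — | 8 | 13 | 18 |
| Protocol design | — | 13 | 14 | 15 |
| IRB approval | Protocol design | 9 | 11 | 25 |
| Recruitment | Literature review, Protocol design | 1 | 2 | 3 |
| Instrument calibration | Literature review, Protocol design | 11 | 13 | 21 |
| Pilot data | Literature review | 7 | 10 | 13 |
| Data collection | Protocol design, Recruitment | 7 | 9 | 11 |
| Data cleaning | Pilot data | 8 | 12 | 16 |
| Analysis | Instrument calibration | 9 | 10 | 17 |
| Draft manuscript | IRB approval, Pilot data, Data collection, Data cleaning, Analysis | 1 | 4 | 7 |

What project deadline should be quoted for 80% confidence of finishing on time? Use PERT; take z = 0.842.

te_Literature review = (8 + 4·13 + 18)/6 = 78/6 = 13; σ²_Literature review = ((18−8)/6)² = 2.778
te_Protocol design = (13 + 4·14 + 15)/6 = 84/6 = 14; σ²_Protocol design = ((15−13)/6)² = 0.111
te_IRB approval = (9 + 4·11 + 25)/6 = 78/6 = 13; σ²_IRB approval = ((25−9)/6)² = 7.111
te_Recruitment = (1 + 4·2 + 3)/6 = 12/6 = 2; σ²_Recruitment = ((3−1)/6)² = 0.111
te_Instrument calibration = (11 + 4·13 + 21)/6 = 84/6 = 14; σ²_Instrument calibration = ((21−11)/6)² = 2.778
te_Pilot data = (7 + 4·10 + 13)/6 = 60/6 = 10; σ²_Pilot data = ((13−7)/6)² = 1.000
te_Data collection = (7 + 4·9 + 11)/6 = 54/6 = 9; σ²_Data collection = ((11−7)/6)² = 0.444
te_Data cleaning = (8 + 4·12 + 16)/6 = 72/6 = 12; σ²_Data cleaning = ((16−8)/6)² = 1.778
te_Analysis = (9 + 4·10 + 17)/6 = 66/6 = 11; σ²_Analysis = ((17−9)/6)² = 1.778
te_Draft manuscript = (1 + 4·4 + 7)/6 = 24/6 = 4; σ²_Draft manuscript = ((7−1)/6)² = 1.000

Forward pass:
ES_Literature review = 0; EF_Literature review = 13
ES_Protocol design = 0; EF_Protocol design = 14
ES_IRB approval = 14; EF_IRB approval = 14+13 = 27
ES_Recruitment = max(EF_Literature review=13, EF_Protocol design=14) = 14; EF_Recruitment = 14+2 = 16
ES_Instrument calibration = max(EF_Literature review=13, EF_Protocol design=14) = 14; EF_Instrument calibration = 14+14 = 28
ES_Pilot data = 13; EF_Pilot data = 13+10 = 23
ES_Data collection = max(EF_Protocol design=14, EF_Recruitment=16) = 16; EF_Data collection = 16+9 = 25
ES_Data cleaning = 23; EF_Data cleaning = 23+12 = 35
ES_Analysis = 28; EF_Analysis = 28+11 = 39
ES_Draft manuscript = max(EF_IRB approval=27, EF_Pilot data=23, EF_Data collection=25, EF_Data cleaning=35, EF_Analysis=39) = 39; EF_Draft manuscript = 39+4 = 43
Expected project duration μ = 43 days. Critical path: Protocol design → Instrument calibration → Analysis → Draft manuscript.

Variance along critical path = 0.111 + 2.778 + 1.778 + 1.000 = 5.667; σ = 2.380 days.
D = μ + z·σ = 43 + 0.842·2.380 = 45.0 days

45.0 days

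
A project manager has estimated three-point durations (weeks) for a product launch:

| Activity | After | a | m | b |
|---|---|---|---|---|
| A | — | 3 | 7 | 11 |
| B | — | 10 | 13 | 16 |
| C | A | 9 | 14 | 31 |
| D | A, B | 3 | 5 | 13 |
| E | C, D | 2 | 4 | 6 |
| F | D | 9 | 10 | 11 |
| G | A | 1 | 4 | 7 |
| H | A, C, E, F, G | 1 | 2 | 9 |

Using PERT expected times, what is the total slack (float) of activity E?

te_A = (3 + 4·7 + 11)/6 = 42/6 = 7
te_B = (10 + 4·13 + 16)/6 = 78/6 = 13
te_C = (9 + 4·14 + 31)/6 = 96/6 = 16
te_D = (3 + 4·5 + 13)/6 = 36/6 = 6
te_E = (2 + 4·4 + 6)/6 = 24/6 = 4
te_F = (9 + 4·10 + 11)/6 = 60/6 = 10
te_G = (1 + 4·4 + 7)/6 = 24/6 = 4
te_H = (1 + 4·2 + 9)/6 = 18/6 = 3

Forward pass:
ES_A = 0; EF_A = 7
ES_B = 0; EF_B = 13
ES_C = 7; EF_C = 7+16 = 23
ES_D = max(EF_A=7, EF_B=13) = 13; EF_D = 13+6 = 19
ES_E = max(EF_C=23, EF_D=19) = 23; EF_E = 23+4 = 27
ES_F = 19; EF_F = 19+10 = 29
ES_G = 7; EF_G = 7+4 = 11
ES_H = max(EF_A=7, EF_C=23, EF_E=27, EF_F=29, EF_G=11) = 29; EF_H = 29+3 = 32
Expected project duration μ = 32 weeks. Critical path: B → D → F → H.

Backward pass:
LF_H = 32; LS_H = 32−3 = 29
LF_G = LS_H = 29; LS_G = 29−4 = 25
LF_F = LS_H = 29; LS_F = 29−10 = 19
LF_E = LS_H = 29; LS_E = 29−4 = 25
LF_D = min(LS_E=25, LS_F=19) = 19; LS_D = 19−6 = 13
LF_C = min(LS_E=25, LS_H=29) = 25; LS_C = 25−16 = 9
LF_B = LS_D = 13; LS_B = 13−13 = 0
LF_A = min(LS_C=9, LS_D=13, LS_G=25, LS_H=29) = 9; LS_A = 9−7 = 2
Slack_E = LS_E − ES_E = 25 − 23 = 2

2 weeks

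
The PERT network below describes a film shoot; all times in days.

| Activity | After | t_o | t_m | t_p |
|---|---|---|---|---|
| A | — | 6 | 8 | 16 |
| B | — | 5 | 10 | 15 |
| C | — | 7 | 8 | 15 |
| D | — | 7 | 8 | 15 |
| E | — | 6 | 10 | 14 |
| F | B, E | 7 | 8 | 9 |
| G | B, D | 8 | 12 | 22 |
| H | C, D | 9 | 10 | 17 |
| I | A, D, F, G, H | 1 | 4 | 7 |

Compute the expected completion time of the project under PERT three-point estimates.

te_A = (6 + 4·8 + 16)/6 = 54/6 = 9
te_B = (5 + 4·10 + 15)/6 = 60/6 = 10
te_C = (7 + 4·8 + 15)/6 = 54/6 = 9
te_D = (7 + 4·8 + 15)/6 = 54/6 = 9
te_E = (6 + 4·10 + 14)/6 = 60/6 = 10
te_F = (7 + 4·8 + 9)/6 = 48/6 = 8
te_G = (8 + 4·12 + 22)/6 = 78/6 = 13
te_H = (9 + 4·10 + 17)/6 = 66/6 = 11
te_I = (1 + 4·4 + 7)/6 = 24/6 = 4

Forward pass:
ES_A = 0; EF_A = 9
ES_B = 0; EF_B = 10
ES_C = 0; EF_C = 9
ES_D = 0; EF_D = 9
ES_E = 0; EF_E = 10
ES_F = max(EF_B=10, EF_E=10) = 10; EF_F = 10+8 = 18
ES_G = max(EF_B=10, EF_D=9) = 10; EF_G = 10+13 = 23
ES_H = max(EF_C=9, EF_D=9) = 9; EF_H = 9+11 = 20
ES_I = max(EF_A=9, EF_D=9, EF_F=18, EF_G=23, EF_H=20) = 23; EF_I = 23+4 = 27
Expected project duration μ = 27 days. Critical path: B → G → I.

27 days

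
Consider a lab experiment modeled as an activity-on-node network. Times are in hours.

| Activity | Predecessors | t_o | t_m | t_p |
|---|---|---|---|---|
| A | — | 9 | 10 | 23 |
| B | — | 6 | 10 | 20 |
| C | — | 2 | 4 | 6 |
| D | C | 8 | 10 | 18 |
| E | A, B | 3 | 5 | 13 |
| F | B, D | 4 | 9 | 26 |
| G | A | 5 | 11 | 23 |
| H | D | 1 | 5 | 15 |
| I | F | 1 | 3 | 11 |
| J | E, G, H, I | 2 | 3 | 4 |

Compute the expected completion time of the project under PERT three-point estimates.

te_A = (9 + 4·10 + 23)/6 = 72/6 = 12
te_B = (6 + 4·10 + 20)/6 = 66/6 = 11
te_C = (2 + 4·4 + 6)/6 = 24/6 = 4
te_D = (8 + 4·10 + 18)/6 = 66/6 = 11
te_E = (3 + 4·5 + 13)/6 = 36/6 = 6
te_F = (4 + 4·9 + 26)/6 = 66/6 = 11
te_G = (5 + 4·11 + 23)/6 = 72/6 = 12
te_H = (1 + 4·5 + 15)/6 = 36/6 = 6
te_I = (1 + 4·3 + 11)/6 = 24/6 = 4
te_J = (2 + 4·3 + 4)/6 = 18/6 = 3

Forward pass:
ES_A = 0; EF_A = 12
ES_B = 0; EF_B = 11
ES_C = 0; EF_C = 4
ES_D = 4; EF_D = 4+11 = 15
ES_E = max(EF_A=12, EF_B=11) = 12; EF_E = 12+6 = 18
ES_F = max(EF_B=11, EF_D=15) = 15; EF_F = 15+11 = 26
ES_G = 12; EF_G = 12+12 = 24
ES_H = 15; EF_H = 15+6 = 21
ES_I = 26; EF_I = 26+4 = 30
ES_J = max(EF_E=18, EF_G=24, EF_H=21, EF_I=30) = 30; EF_J = 30+3 = 33
Expected project duration μ = 33 hours. Critical path: C → D → F → I → J.

33 hours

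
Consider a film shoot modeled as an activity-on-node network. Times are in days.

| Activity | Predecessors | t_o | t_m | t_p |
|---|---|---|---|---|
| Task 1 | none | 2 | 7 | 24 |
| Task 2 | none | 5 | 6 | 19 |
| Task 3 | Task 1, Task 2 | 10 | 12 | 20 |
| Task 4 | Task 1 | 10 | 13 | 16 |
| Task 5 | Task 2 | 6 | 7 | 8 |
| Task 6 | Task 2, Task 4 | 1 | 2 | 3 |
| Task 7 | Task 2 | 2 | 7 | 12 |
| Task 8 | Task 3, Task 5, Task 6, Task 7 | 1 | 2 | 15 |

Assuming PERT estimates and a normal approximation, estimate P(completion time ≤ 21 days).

te_Task 1 = (2 + 4·7 + 24)/6 = 54/6 = 9; σ²_Task 1 = ((24−2)/6)² = 13.444
te_Task 2 = (5 + 4·6 + 19)/6 = 48/6 = 8; σ²_Task 2 = ((19−5)/6)² = 5.444
te_Task 3 = (10 + 4·12 + 20)/6 = 78/6 = 13; σ²_Task 3 = ((20−10)/6)² = 2.778
te_Task 4 = (10 + 4·13 + 16)/6 = 78/6 = 13; σ²_Task 4 = ((16−10)/6)² = 1.000
te_Task 5 = (6 + 4·7 + 8)/6 = 42/6 = 7; σ²_Task 5 = ((8−6)/6)² = 0.111
te_Task 6 = (1 + 4·2 + 3)/6 = 12/6 = 2; σ²_Task 6 = ((3−1)/6)² = 0.111
te_Task 7 = (2 + 4·7 + 12)/6 = 42/6 = 7; σ²_Task 7 = ((12−2)/6)² = 2.778
te_Task 8 = (1 + 4·2 + 15)/6 = 24/6 = 4; σ²_Task 8 = ((15−1)/6)² = 5.444

Forward pass:
ES_Task 1 = 0; EF_Task 1 = 9
ES_Task 2 = 0; EF_Task 2 = 8
ES_Task 3 = max(EF_Task 1=9, EF_Task 2=8) = 9; EF_Task 3 = 9+13 = 22
ES_Task 4 = 9; EF_Task 4 = 9+13 = 22
ES_Task 5 = 8; EF_Task 5 = 8+7 = 15
ES_Task 6 = max(EF_Task 2=8, EF_Task 4=22) = 22; EF_Task 6 = 22+2 = 24
ES_Task 7 = 8; EF_Task 7 = 8+7 = 15
ES_Task 8 = max(EF_Task 3=22, EF_Task 5=15, EF_Task 6=24, EF_Task 7=15) = 24; EF_Task 8 = 24+4 = 28
Expected project duration μ = 28 days. Critical path: Task 1 → Task 4 → Task 6 → Task 8.

Variance along critical path = 13.444 + 1.000 + 0.111 + 5.444 = 20.000; σ = √20.000 = 4.472 days.
Z = (21 − 28) / 4.472 = -1.565
P(T ≤ 21) = Φ(-1.565) ≈ 0.059

0.059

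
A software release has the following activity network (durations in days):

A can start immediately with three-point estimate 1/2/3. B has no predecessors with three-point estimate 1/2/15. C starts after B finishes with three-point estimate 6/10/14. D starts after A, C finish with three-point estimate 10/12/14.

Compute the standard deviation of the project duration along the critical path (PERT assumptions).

te_A = (1 + 4·2 + 3)/6 = 12/6 = 2; σ²_A = ((3−1)/6)² = 0.111
te_B = (1 + 4·2 + 15)/6 = 24/6 = 4; σ²_B = ((15−1)/6)² = 5.444
te_C = (6 + 4·10 + 14)/6 = 60/6 = 10; σ²_C = ((14−6)/6)² = 1.778
te_D = (10 + 4·12 + 14)/6 = 72/6 = 12; σ²_D = ((14−10)/6)² = 0.444

Forward pass:
ES_A = 0; EF_A = 2
ES_B = 0; EF_B = 4
ES_C = 4; EF_C = 4+10 = 14
ES_D = max(EF_A=2, EF_C=14) = 14; EF_D = 14+12 = 26
Expected project duration μ = 26 days. Critical path: B → C → D.

Variance along critical path = 5.444 + 1.778 + 0.444 = 7.667
σ = √7.667 = 2.769 days

2.77 days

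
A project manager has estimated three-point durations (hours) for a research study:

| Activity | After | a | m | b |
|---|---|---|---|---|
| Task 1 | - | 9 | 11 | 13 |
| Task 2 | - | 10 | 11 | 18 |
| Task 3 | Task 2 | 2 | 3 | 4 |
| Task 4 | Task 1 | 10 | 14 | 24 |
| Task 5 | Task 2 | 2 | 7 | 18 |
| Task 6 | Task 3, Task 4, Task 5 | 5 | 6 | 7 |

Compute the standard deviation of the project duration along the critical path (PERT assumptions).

te_Task 1 = (9 + 4·11 + 13)/6 = 66/6 = 11; σ²_Task 1 = ((13−9)/6)² = 0.444
te_Task 2 = (10 + 4·11 + 18)/6 = 72/6 = 12; σ²_Task 2 = ((18−10)/6)² = 1.778
te_Task 3 = (2 + 4·3 + 4)/6 = 18/6 = 3; σ²_Task 3 = ((4−2)/6)² = 0.111
te_Task 4 = (10 + 4·14 + 24)/6 = 90/6 = 15; σ²_Task 4 = ((24−10)/6)² = 5.444
te_Task 5 = (2 + 4·7 + 18)/6 = 48/6 = 8; σ²_Task 5 = ((18−2)/6)² = 7.111
te_Task 6 = (5 + 4·6 + 7)/6 = 36/6 = 6; σ²_Task 6 = ((7−5)/6)² = 0.111

Forward pass:
ES_Task 1 = 0; EF_Task 1 = 11
ES_Task 2 = 0; EF_Task 2 = 12
ES_Task 3 = 12; EF_Task 3 = 12+3 = 15
ES_Task 4 = 11; EF_Task 4 = 11+15 = 26
ES_Task 5 = 12; EF_Task 5 = 12+8 = 20
ES_Task 6 = max(EF_Task 3=15, EF_Task 4=26, EF_Task 5=20) = 26; EF_Task 6 = 26+6 = 32
Expected project duration μ = 32 hours. Critical path: Task 1 → Task 4 → Task 6.

Variance along critical path = 0.444 + 5.444 + 0.111 = 6.000
σ = √6.000 = 2.449 hours

2.45 hours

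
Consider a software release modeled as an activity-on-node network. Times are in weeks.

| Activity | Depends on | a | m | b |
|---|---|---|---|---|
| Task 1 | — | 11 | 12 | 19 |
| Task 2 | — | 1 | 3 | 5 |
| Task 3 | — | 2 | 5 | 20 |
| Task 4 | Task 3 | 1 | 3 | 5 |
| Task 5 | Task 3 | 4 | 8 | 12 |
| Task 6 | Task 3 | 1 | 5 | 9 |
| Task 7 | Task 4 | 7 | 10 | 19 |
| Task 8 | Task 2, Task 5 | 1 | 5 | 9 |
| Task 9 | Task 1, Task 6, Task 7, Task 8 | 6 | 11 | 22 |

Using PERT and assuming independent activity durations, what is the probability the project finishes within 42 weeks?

0.976

te_Task 1 = (11 + 4·12 + 19)/6 = 78/6 = 13; σ²_Task 1 = ((19−11)/6)² = 1.778
te_Task 2 = (1 + 4·3 + 5)/6 = 18/6 = 3; σ²_Task 2 = ((5−1)/6)² = 0.444
te_Task 3 = (2 + 4·5 + 20)/6 = 42/6 = 7; σ²_Task 3 = ((20−2)/6)² = 9.000
te_Task 4 = (1 + 4·3 + 5)/6 = 18/6 = 3; σ²_Task 4 = ((5−1)/6)² = 0.444
te_Task 5 = (4 + 4·8 + 12)/6 = 48/6 = 8; σ²_Task 5 = ((12−4)/6)² = 1.778
te_Task 6 = (1 + 4·5 + 9)/6 = 30/6 = 5; σ²_Task 6 = ((9−1)/6)² = 1.778
te_Task 7 = (7 + 4·10 + 19)/6 = 66/6 = 11; σ²_Task 7 = ((19−7)/6)² = 4.000
te_Task 8 = (1 + 4·5 + 9)/6 = 30/6 = 5; σ²_Task 8 = ((9−1)/6)² = 1.778
te_Task 9 = (6 + 4·11 + 22)/6 = 72/6 = 12; σ²_Task 9 = ((22−6)/6)² = 7.111

Forward pass:
ES_Task 1 = 0; EF_Task 1 = 13
ES_Task 2 = 0; EF_Task 2 = 3
ES_Task 3 = 0; EF_Task 3 = 7
ES_Task 4 = 7; EF_Task 4 = 7+3 = 10
ES_Task 5 = 7; EF_Task 5 = 7+8 = 15
ES_Task 6 = 7; EF_Task 6 = 7+5 = 12
ES_Task 7 = 10; EF_Task 7 = 10+11 = 21
ES_Task 8 = max(EF_Task 2=3, EF_Task 5=15) = 15; EF_Task 8 = 15+5 = 20
ES_Task 9 = max(EF_Task 1=13, EF_Task 6=12, EF_Task 7=21, EF_Task 8=20) = 21; EF_Task 9 = 21+12 = 33
Expected project duration μ = 33 weeks. Critical path: Task 3 → Task 4 → Task 7 → Task 9.

Variance along critical path = 9.000 + 0.444 + 4.000 + 7.111 = 20.556; σ = √20.556 = 4.534 weeks.
Z = (42 − 33) / 4.534 = 1.985
P(T ≤ 42) = Φ(1.985) ≈ 0.976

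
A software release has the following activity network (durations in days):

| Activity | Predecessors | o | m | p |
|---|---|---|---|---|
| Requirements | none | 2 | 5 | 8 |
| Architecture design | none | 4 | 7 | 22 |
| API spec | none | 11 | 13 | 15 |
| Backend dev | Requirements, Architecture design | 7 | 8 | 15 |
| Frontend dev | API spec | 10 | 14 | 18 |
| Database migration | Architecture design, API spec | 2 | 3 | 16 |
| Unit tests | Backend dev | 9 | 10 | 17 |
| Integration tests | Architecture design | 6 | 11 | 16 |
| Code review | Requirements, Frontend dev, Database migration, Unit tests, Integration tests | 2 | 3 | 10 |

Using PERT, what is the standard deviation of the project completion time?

3.79 days

te_Requirements = (2 + 4·5 + 8)/6 = 30/6 = 5; σ²_Requirements = ((8−2)/6)² = 1.000
te_Architecture design = (4 + 4·7 + 22)/6 = 54/6 = 9; σ²_Architecture design = ((22−4)/6)² = 9.000
te_API spec = (11 + 4·13 + 15)/6 = 78/6 = 13; σ²_API spec = ((15−11)/6)² = 0.444
te_Backend dev = (7 + 4·8 + 15)/6 = 54/6 = 9; σ²_Backend dev = ((15−7)/6)² = 1.778
te_Frontend dev = (10 + 4·14 + 18)/6 = 84/6 = 14; σ²_Frontend dev = ((18−10)/6)² = 1.778
te_Database migration = (2 + 4·3 + 16)/6 = 30/6 = 5; σ²_Database migration = ((16−2)/6)² = 5.444
te_Unit tests = (9 + 4·10 + 17)/6 = 66/6 = 11; σ²_Unit tests = ((17−9)/6)² = 1.778
te_Integration tests = (6 + 4·11 + 16)/6 = 66/6 = 11; σ²_Integration tests = ((16−6)/6)² = 2.778
te_Code review = (2 + 4·3 + 10)/6 = 24/6 = 4; σ²_Code review = ((10−2)/6)² = 1.778

Forward pass:
ES_Requirements = 0; EF_Requirements = 5
ES_Architecture design = 0; EF_Architecture design = 9
ES_API spec = 0; EF_API spec = 13
ES_Backend dev = max(EF_Requirements=5, EF_Architecture design=9) = 9; EF_Backend dev = 9+9 = 18
ES_Frontend dev = 13; EF_Frontend dev = 13+14 = 27
ES_Database migration = max(EF_Architecture design=9, EF_API spec=13) = 13; EF_Database migration = 13+5 = 18
ES_Unit tests = 18; EF_Unit tests = 18+11 = 29
ES_Integration tests = 9; EF_Integration tests = 9+11 = 20
ES_Code review = max(EF_Requirements=5, EF_Frontend dev=27, EF_Database migration=18, EF_Unit tests=29, EF_Integration tests=20) = 29; EF_Code review = 29+4 = 33
Expected project duration μ = 33 days. Critical path: Architecture design → Backend dev → Unit tests → Code review.

Variance along critical path = 9.000 + 1.778 + 1.778 + 1.778 = 14.333
σ = √14.333 = 3.786 days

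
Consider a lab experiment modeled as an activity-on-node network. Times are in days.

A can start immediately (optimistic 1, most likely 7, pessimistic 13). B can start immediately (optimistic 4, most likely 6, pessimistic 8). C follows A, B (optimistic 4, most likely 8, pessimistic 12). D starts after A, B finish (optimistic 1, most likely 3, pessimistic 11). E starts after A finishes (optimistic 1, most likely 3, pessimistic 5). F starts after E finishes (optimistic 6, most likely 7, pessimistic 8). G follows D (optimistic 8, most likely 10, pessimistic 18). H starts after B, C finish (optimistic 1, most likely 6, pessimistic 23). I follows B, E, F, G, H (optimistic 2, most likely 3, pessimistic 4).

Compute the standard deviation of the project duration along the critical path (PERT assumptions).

te_A = (1 + 4·7 + 13)/6 = 42/6 = 7; σ²_A = ((13−1)/6)² = 4.000
te_B = (4 + 4·6 + 8)/6 = 36/6 = 6; σ²_B = ((8−4)/6)² = 0.444
te_C = (4 + 4·8 + 12)/6 = 48/6 = 8; σ²_C = ((12−4)/6)² = 1.778
te_D = (1 + 4·3 + 11)/6 = 24/6 = 4; σ²_D = ((11−1)/6)² = 2.778
te_E = (1 + 4·3 + 5)/6 = 18/6 = 3; σ²_E = ((5−1)/6)² = 0.444
te_F = (6 + 4·7 + 8)/6 = 42/6 = 7; σ²_F = ((8−6)/6)² = 0.111
te_G = (8 + 4·10 + 18)/6 = 66/6 = 11; σ²_G = ((18−8)/6)² = 2.778
te_H = (1 + 4·6 + 23)/6 = 48/6 = 8; σ²_H = ((23−1)/6)² = 13.444
te_I = (2 + 4·3 + 4)/6 = 18/6 = 3; σ²_I = ((4−2)/6)² = 0.111

Forward pass:
ES_A = 0; EF_A = 7
ES_B = 0; EF_B = 6
ES_C = max(EF_A=7, EF_B=6) = 7; EF_C = 7+8 = 15
ES_D = max(EF_A=7, EF_B=6) = 7; EF_D = 7+4 = 11
ES_E = 7; EF_E = 7+3 = 10
ES_F = 10; EF_F = 10+7 = 17
ES_G = 11; EF_G = 11+11 = 22
ES_H = max(EF_B=6, EF_C=15) = 15; EF_H = 15+8 = 23
ES_I = max(EF_B=6, EF_E=10, EF_F=17, EF_G=22, EF_H=23) = 23; EF_I = 23+3 = 26
Expected project duration μ = 26 days. Critical path: A → C → H → I.

Variance along critical path = 4.000 + 1.778 + 13.444 + 0.111 = 19.333
σ = √19.333 = 4.397 days

4.40 days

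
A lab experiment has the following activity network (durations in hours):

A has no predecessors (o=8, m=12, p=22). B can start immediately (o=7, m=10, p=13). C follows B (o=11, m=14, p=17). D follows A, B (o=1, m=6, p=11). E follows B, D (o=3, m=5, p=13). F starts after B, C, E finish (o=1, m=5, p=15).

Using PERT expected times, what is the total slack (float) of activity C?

te_A = (8 + 4·12 + 22)/6 = 78/6 = 13
te_B = (7 + 4·10 + 13)/6 = 60/6 = 10
te_C = (11 + 4·14 + 17)/6 = 84/6 = 14
te_D = (1 + 4·6 + 11)/6 = 36/6 = 6
te_E = (3 + 4·5 + 13)/6 = 36/6 = 6
te_F = (1 + 4·5 + 15)/6 = 36/6 = 6

Forward pass:
ES_A = 0; EF_A = 13
ES_B = 0; EF_B = 10
ES_C = 10; EF_C = 10+14 = 24
ES_D = max(EF_A=13, EF_B=10) = 13; EF_D = 13+6 = 19
ES_E = max(EF_B=10, EF_D=19) = 19; EF_E = 19+6 = 25
ES_F = max(EF_B=10, EF_C=24, EF_E=25) = 25; EF_F = 25+6 = 31
Expected project duration μ = 31 hours. Critical path: A → D → E → F.

Backward pass:
LF_F = 31; LS_F = 31−6 = 25
LF_E = LS_F = 25; LS_E = 25−6 = 19
LF_D = LS_E = 19; LS_D = 19−6 = 13
LF_C = LS_F = 25; LS_C = 25−14 = 11
LF_B = min(LS_C=11, LS_D=13, LS_E=19, LS_F=25) = 11; LS_B = 11−10 = 1
LF_A = LS_D = 13; LS_A = 13−13 = 0
Slack_C = LS_C − ES_C = 11 − 10 = 1

1 hours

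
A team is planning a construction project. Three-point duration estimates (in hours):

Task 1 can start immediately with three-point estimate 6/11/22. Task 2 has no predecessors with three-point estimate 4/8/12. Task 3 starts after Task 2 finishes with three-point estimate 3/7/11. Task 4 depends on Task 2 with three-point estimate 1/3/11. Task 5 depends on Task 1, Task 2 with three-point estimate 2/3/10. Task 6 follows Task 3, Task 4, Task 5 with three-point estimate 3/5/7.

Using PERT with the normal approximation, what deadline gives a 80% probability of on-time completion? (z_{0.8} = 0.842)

23.6 hours

te_Task 1 = (6 + 4·11 + 22)/6 = 72/6 = 12; σ²_Task 1 = ((22−6)/6)² = 7.111
te_Task 2 = (4 + 4·8 + 12)/6 = 48/6 = 8; σ²_Task 2 = ((12−4)/6)² = 1.778
te_Task 3 = (3 + 4·7 + 11)/6 = 42/6 = 7; σ²_Task 3 = ((11−3)/6)² = 1.778
te_Task 4 = (1 + 4·3 + 11)/6 = 24/6 = 4; σ²_Task 4 = ((11−1)/6)² = 2.778
te_Task 5 = (2 + 4·3 + 10)/6 = 24/6 = 4; σ²_Task 5 = ((10−2)/6)² = 1.778
te_Task 6 = (3 + 4·5 + 7)/6 = 30/6 = 5; σ²_Task 6 = ((7−3)/6)² = 0.444

Forward pass:
ES_Task 1 = 0; EF_Task 1 = 12
ES_Task 2 = 0; EF_Task 2 = 8
ES_Task 3 = 8; EF_Task 3 = 8+7 = 15
ES_Task 4 = 8; EF_Task 4 = 8+4 = 12
ES_Task 5 = max(EF_Task 1=12, EF_Task 2=8) = 12; EF_Task 5 = 12+4 = 16
ES_Task 6 = max(EF_Task 3=15, EF_Task 4=12, EF_Task 5=16) = 16; EF_Task 6 = 16+5 = 21
Expected project duration μ = 21 hours. Critical path: Task 1 → Task 5 → Task 6.

Variance along critical path = 7.111 + 1.778 + 0.444 = 9.333; σ = 3.055 hours.
D = μ + z·σ = 21 + 0.842·3.055 = 23.6 hours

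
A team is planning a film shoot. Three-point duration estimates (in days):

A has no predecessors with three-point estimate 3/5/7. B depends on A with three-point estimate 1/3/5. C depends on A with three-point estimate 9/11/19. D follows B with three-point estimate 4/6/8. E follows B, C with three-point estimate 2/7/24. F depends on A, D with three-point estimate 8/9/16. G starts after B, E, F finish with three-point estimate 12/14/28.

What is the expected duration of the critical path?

te_A = (3 + 4·5 + 7)/6 = 30/6 = 5
te_B = (1 + 4·3 + 5)/6 = 18/6 = 3
te_C = (9 + 4·11 + 19)/6 = 72/6 = 12
te_D = (4 + 4·6 + 8)/6 = 36/6 = 6
te_E = (2 + 4·7 + 24)/6 = 54/6 = 9
te_F = (8 + 4·9 + 16)/6 = 60/6 = 10
te_G = (12 + 4·14 + 28)/6 = 96/6 = 16

Forward pass:
ES_A = 0; EF_A = 5
ES_B = 5; EF_B = 5+3 = 8
ES_C = 5; EF_C = 5+12 = 17
ES_D = 8; EF_D = 8+6 = 14
ES_E = max(EF_B=8, EF_C=17) = 17; EF_E = 17+9 = 26
ES_F = max(EF_A=5, EF_D=14) = 14; EF_F = 14+10 = 24
ES_G = max(EF_B=8, EF_E=26, EF_F=24) = 26; EF_G = 26+16 = 42
Expected project duration μ = 42 days. Critical path: A → C → E → G.

42 days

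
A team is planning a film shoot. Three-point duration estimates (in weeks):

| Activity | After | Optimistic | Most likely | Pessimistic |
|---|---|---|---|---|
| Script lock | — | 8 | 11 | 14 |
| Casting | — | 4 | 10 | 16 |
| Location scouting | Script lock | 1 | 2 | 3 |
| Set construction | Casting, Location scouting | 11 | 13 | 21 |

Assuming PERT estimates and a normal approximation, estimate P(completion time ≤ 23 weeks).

0.021

te_Script lock = (8 + 4·11 + 14)/6 = 66/6 = 11; σ²_Script lock = ((14−8)/6)² = 1.000
te_Casting = (4 + 4·10 + 16)/6 = 60/6 = 10; σ²_Casting = ((16−4)/6)² = 4.000
te_Location scouting = (1 + 4·2 + 3)/6 = 12/6 = 2; σ²_Location scouting = ((3−1)/6)² = 0.111
te_Set construction = (11 + 4·13 + 21)/6 = 84/6 = 14; σ²_Set construction = ((21−11)/6)² = 2.778

Forward pass:
ES_Script lock = 0; EF_Script lock = 11
ES_Casting = 0; EF_Casting = 10
ES_Location scouting = 11; EF_Location scouting = 11+2 = 13
ES_Set construction = max(EF_Casting=10, EF_Location scouting=13) = 13; EF_Set construction = 13+14 = 27
Expected project duration μ = 27 weeks. Critical path: Script lock → Location scouting → Set construction.

Variance along critical path = 1.000 + 0.111 + 2.778 = 3.889; σ = √3.889 = 1.972 weeks.
Z = (23 − 27) / 1.972 = -2.028
P(T ≤ 23) = Φ(-2.028) ≈ 0.021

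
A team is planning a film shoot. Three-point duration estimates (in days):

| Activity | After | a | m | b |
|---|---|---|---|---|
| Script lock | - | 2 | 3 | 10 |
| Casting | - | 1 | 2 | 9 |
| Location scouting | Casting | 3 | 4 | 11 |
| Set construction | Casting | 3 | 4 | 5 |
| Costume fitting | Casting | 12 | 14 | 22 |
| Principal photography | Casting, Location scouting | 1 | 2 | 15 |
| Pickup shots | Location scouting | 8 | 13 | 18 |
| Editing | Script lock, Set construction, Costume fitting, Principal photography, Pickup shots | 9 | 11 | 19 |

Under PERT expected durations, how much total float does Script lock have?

te_Script lock = (2 + 4·3 + 10)/6 = 24/6 = 4
te_Casting = (1 + 4·2 + 9)/6 = 18/6 = 3
te_Location scouting = (3 + 4·4 + 11)/6 = 30/6 = 5
te_Set construction = (3 + 4·4 + 5)/6 = 24/6 = 4
te_Costume fitting = (12 + 4·14 + 22)/6 = 90/6 = 15
te_Principal photography = (1 + 4·2 + 15)/6 = 24/6 = 4
te_Pickup shots = (8 + 4·13 + 18)/6 = 78/6 = 13
te_Editing = (9 + 4·11 + 19)/6 = 72/6 = 12

Forward pass:
ES_Script lock = 0; EF_Script lock = 4
ES_Casting = 0; EF_Casting = 3
ES_Location scouting = 3; EF_Location scouting = 3+5 = 8
ES_Set construction = 3; EF_Set construction = 3+4 = 7
ES_Costume fitting = 3; EF_Costume fitting = 3+15 = 18
ES_Principal photography = max(EF_Casting=3, EF_Location scouting=8) = 8; EF_Principal photography = 8+4 = 12
ES_Pickup shots = 8; EF_Pickup shots = 8+13 = 21
ES_Editing = max(EF_Script lock=4, EF_Set construction=7, EF_Costume fitting=18, EF_Principal photography=12, EF_Pickup shots=21) = 21; EF_Editing = 21+12 = 33
Expected project duration μ = 33 days. Critical path: Casting → Location scouting → Pickup shots → Editing.

Backward pass:
LF_Editing = 33; LS_Editing = 33−12 = 21
LF_Pickup shots = LS_Editing = 21; LS_Pickup shots = 21−13 = 8
LF_Principal photography = LS_Editing = 21; LS_Principal photography = 21−4 = 17
LF_Costume fitting = LS_Editing = 21; LS_Costume fitting = 21−15 = 6
LF_Set construction = LS_Editing = 21; LS_Set construction = 21−4 = 17
LF_Location scouting = min(LS_Principal photography=17, LS_Pickup shots=8) = 8; LS_Location scouting = 8−5 = 3
LF_Casting = min(LS_Location scouting=3, LS_Set construction=17, LS_Costume fitting=6, LS_Principal photography=17) = 3; LS_Casting = 3−3 = 0
LF_Script lock = LS_Editing = 21; LS_Script lock = 21−4 = 17
Slack_Script lock = LS_Script lock − ES_Script lock = 17 − 0 = 17

17 days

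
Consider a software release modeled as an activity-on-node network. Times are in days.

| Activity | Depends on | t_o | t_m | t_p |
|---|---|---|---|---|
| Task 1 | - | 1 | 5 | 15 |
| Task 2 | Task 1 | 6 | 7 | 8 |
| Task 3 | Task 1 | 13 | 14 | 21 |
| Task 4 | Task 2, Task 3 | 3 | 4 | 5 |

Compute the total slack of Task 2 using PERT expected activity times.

te_Task 1 = (1 + 4·5 + 15)/6 = 36/6 = 6
te_Task 2 = (6 + 4·7 + 8)/6 = 42/6 = 7
te_Task 3 = (13 + 4·14 + 21)/6 = 90/6 = 15
te_Task 4 = (3 + 4·4 + 5)/6 = 24/6 = 4

Forward pass:
ES_Task 1 = 0; EF_Task 1 = 6
ES_Task 2 = 6; EF_Task 2 = 6+7 = 13
ES_Task 3 = 6; EF_Task 3 = 6+15 = 21
ES_Task 4 = max(EF_Task 2=13, EF_Task 3=21) = 21; EF_Task 4 = 21+4 = 25
Expected project duration μ = 25 days. Critical path: Task 1 → Task 3 → Task 4.

Backward pass:
LF_Task 4 = 25; LS_Task 4 = 25−4 = 21
LF_Task 3 = LS_Task 4 = 21; LS_Task 3 = 21−15 = 6
LF_Task 2 = LS_Task 4 = 21; LS_Task 2 = 21−7 = 14
LF_Task 1 = min(LS_Task 2=14, LS_Task 3=6) = 6; LS_Task 1 = 6−6 = 0
Slack_Task 2 = LS_Task 2 − ES_Task 2 = 14 − 6 = 8

8 days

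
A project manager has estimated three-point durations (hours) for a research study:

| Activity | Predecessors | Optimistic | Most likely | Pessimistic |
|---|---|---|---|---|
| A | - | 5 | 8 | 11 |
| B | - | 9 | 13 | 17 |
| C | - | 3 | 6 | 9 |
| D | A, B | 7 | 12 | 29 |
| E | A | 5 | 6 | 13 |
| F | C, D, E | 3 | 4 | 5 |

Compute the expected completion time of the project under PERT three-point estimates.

te_A = (5 + 4·8 + 11)/6 = 48/6 = 8
te_B = (9 + 4·13 + 17)/6 = 78/6 = 13
te_C = (3 + 4·6 + 9)/6 = 36/6 = 6
te_D = (7 + 4·12 + 29)/6 = 84/6 = 14
te_E = (5 + 4·6 + 13)/6 = 42/6 = 7
te_F = (3 + 4·4 + 5)/6 = 24/6 = 4

Forward pass:
ES_A = 0; EF_A = 8
ES_B = 0; EF_B = 13
ES_C = 0; EF_C = 6
ES_D = max(EF_A=8, EF_B=13) = 13; EF_D = 13+14 = 27
ES_E = 8; EF_E = 8+7 = 15
ES_F = max(EF_C=6, EF_D=27, EF_E=15) = 27; EF_F = 27+4 = 31
Expected project duration μ = 31 hours. Critical path: B → D → F.

31 hours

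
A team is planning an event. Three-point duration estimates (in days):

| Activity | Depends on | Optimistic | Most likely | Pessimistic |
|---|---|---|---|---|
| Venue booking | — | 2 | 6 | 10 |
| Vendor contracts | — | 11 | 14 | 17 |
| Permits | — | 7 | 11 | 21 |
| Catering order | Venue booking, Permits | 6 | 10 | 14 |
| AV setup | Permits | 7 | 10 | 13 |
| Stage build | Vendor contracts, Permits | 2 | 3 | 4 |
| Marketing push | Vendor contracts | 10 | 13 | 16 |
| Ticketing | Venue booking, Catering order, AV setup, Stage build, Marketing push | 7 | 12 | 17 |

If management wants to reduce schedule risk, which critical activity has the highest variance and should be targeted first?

te_Venue booking = (2 + 4·6 + 10)/6 = 36/6 = 6; σ²_Venue booking = ((10−2)/6)² = 1.778
te_Vendor contracts = (11 + 4·14 + 17)/6 = 84/6 = 14; σ²_Vendor contracts = ((17−11)/6)² = 1.000
te_Permits = (7 + 4·11 + 21)/6 = 72/6 = 12; σ²_Permits = ((21−7)/6)² = 5.444
te_Catering order = (6 + 4·10 + 14)/6 = 60/6 = 10; σ²_Catering order = ((14−6)/6)² = 1.778
te_AV setup = (7 + 4·10 + 13)/6 = 60/6 = 10; σ²_AV setup = ((13−7)/6)² = 1.000
te_Stage build = (2 + 4·3 + 4)/6 = 18/6 = 3; σ²_Stage build = ((4−2)/6)² = 0.111
te_Marketing push = (10 + 4·13 + 16)/6 = 78/6 = 13; σ²_Marketing push = ((16−10)/6)² = 1.000
te_Ticketing = (7 + 4·12 + 17)/6 = 72/6 = 12; σ²_Ticketing = ((17−7)/6)² = 2.778

Forward pass:
ES_Venue booking = 0; EF_Venue booking = 6
ES_Vendor contracts = 0; EF_Vendor contracts = 14
ES_Permits = 0; EF_Permits = 12
ES_Catering order = max(EF_Venue booking=6, EF_Permits=12) = 12; EF_Catering order = 12+10 = 22
ES_AV setup = 12; EF_AV setup = 12+10 = 22
ES_Stage build = max(EF_Vendor contracts=14, EF_Permits=12) = 14; EF_Stage build = 14+3 = 17
ES_Marketing push = 14; EF_Marketing push = 14+13 = 27
ES_Ticketing = max(EF_Venue booking=6, EF_Catering order=22, EF_AV setup=22, EF_Stage build=17, EF_Marketing push=27) = 27; EF_Ticketing = 27+12 = 39
Expected project duration μ = 39 days. Critical path: Vendor contracts → Marketing push → Ticketing.

Variances on critical path: σ²_Vendor contracts=1.000, σ²_Marketing push=1.000, σ²_Ticketing=2.778.
Largest is σ²_Ticketing = 2.778.

Ticketing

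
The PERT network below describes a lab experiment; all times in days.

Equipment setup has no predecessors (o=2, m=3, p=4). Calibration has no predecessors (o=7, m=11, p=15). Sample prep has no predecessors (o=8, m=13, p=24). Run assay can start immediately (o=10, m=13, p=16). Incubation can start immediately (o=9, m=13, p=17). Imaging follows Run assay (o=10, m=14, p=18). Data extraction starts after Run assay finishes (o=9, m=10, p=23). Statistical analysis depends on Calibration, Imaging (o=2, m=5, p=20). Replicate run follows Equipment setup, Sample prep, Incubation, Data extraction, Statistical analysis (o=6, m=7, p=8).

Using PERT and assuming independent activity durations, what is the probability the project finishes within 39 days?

te_Equipment setup = (2 + 4·3 + 4)/6 = 18/6 = 3; σ²_Equipment setup = ((4−2)/6)² = 0.111
te_Calibration = (7 + 4·11 + 15)/6 = 66/6 = 11; σ²_Calibration = ((15−7)/6)² = 1.778
te_Sample prep = (8 + 4·13 + 24)/6 = 84/6 = 14; σ²_Sample prep = ((24−8)/6)² = 7.111
te_Run assay = (10 + 4·13 + 16)/6 = 78/6 = 13; σ²_Run assay = ((16−10)/6)² = 1.000
te_Incubation = (9 + 4·13 + 17)/6 = 78/6 = 13; σ²_Incubation = ((17−9)/6)² = 1.778
te_Imaging = (10 + 4·14 + 18)/6 = 84/6 = 14; σ²_Imaging = ((18−10)/6)² = 1.778
te_Data extraction = (9 + 4·10 + 23)/6 = 72/6 = 12; σ²_Data extraction = ((23−9)/6)² = 5.444
te_Statistical analysis = (2 + 4·5 + 20)/6 = 42/6 = 7; σ²_Statistical analysis = ((20−2)/6)² = 9.000
te_Replicate run = (6 + 4·7 + 8)/6 = 42/6 = 7; σ²_Replicate run = ((8−6)/6)² = 0.111

Forward pass:
ES_Equipment setup = 0; EF_Equipment setup = 3
ES_Calibration = 0; EF_Calibration = 11
ES_Sample prep = 0; EF_Sample prep = 14
ES_Run assay = 0; EF_Run assay = 13
ES_Incubation = 0; EF_Incubation = 13
ES_Imaging = 13; EF_Imaging = 13+14 = 27
ES_Data extraction = 13; EF_Data extraction = 13+12 = 25
ES_Statistical analysis = max(EF_Calibration=11, EF_Imaging=27) = 27; EF_Statistical analysis = 27+7 = 34
ES_Replicate run = max(EF_Equipment setup=3, EF_Sample prep=14, EF_Incubation=13, EF_Data extraction=25, EF_Statistical analysis=34) = 34; EF_Replicate run = 34+7 = 41
Expected project duration μ = 41 days. Critical path: Run assay → Imaging → Statistical analysis → Replicate run.

Variance along critical path = 1.000 + 1.778 + 9.000 + 0.111 = 11.889; σ = √11.889 = 3.448 days.
Z = (39 − 41) / 3.448 = -0.580
P(T ≤ 39) = Φ(-0.580) ≈ 0.281

0.281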